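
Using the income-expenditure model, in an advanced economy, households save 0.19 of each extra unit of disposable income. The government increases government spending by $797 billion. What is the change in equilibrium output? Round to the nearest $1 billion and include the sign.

MPC = 1 − MPS = 1 − 0.19 = 0.81.
Spending multiplier = 1/(1 − MPC) = 1/(1 − 0.81) = 1/0.19 ≈ 5.263.
ΔY = k × ΔG = (+$797 billion) / 0.19 ≈ +$4,195 billion.

+$4,195 billion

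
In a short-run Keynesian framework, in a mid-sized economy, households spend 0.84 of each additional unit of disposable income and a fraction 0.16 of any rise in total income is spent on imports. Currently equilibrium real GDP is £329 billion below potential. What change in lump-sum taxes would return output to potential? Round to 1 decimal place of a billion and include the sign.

Spending multiplier = 1/(1 − c + m) = 1/(1 − 0.84 + 0.16) = 1/0.32 = 3.125.
Tax multiplier = −c·k = −0.84/0.32 = −2.625. Need ΔY = +£329 billion, so ΔT = ΔY/(−c·k) = −(+£329 billion) × 0.32 / 0.84 ≈ −£125.3 billion.
The government should cut lump-sum taxes by £125.3 billion.

−£125.3 billion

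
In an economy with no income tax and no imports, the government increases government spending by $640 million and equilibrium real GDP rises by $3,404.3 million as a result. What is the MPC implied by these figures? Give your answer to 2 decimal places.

0.81

Implied spending multiplier k = ΔY/ΔG = 3,404.3/640 ≈ 5.3192.
Since k = 1/(1 − MPC), MPC = 1 − 1/k = 1 − ΔG/ΔY = 1 − 640/3,404.3 ≈ 0.81.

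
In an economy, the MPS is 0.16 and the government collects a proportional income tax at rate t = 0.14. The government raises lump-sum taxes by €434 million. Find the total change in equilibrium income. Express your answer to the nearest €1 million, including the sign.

−€1,313 million

MPC = 1 − MPS = 1 − 0.16 = 0.84.
A lump-sum tax change of +€434 million shifts disposable income by −€434 million; first-round consumption changes by −c × ΔT = −0.84 × (+€434 million) = −€364.56 million.
Expenditure multiplier = 1/(1 − c(1−t)) = 1/(1 − 0.84×0.86) = 1/0.2776 ≈ 3.602.
The tax multiplier is −c × k ≈ −3.026, so ΔY = k × (−c·ΔT) = (−€364.56 million) / 0.2776 ≈ −€1,313 million.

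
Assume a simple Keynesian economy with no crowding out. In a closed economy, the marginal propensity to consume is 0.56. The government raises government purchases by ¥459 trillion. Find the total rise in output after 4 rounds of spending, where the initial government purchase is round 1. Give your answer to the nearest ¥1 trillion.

¥941 trillion

Round 1 adds ΔG = ¥459 trillion; each later round is MPC = 0.56 times the previous.
After 4 rounds: 459 + 257.04 + 143.9424 + 80.607744 = ΔG·(1 − c^4)/(1 − c) = 459 × (1 − 0.09834496)/0.44 ≈ ¥941 trillion.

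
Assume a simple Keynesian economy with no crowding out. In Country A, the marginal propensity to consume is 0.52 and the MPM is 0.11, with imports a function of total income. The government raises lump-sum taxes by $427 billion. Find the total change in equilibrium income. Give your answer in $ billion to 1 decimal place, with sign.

−$376.3 billion

A lump-sum tax change of +$427 billion shifts disposable income by −$427 billion; first-round consumption changes by −c × ΔT = −0.52 × (+$427 billion) = −$222.04 billion.
Expenditure multiplier = 1/(1 − c + m) = 1/(1 − 0.52 + 0.11) = 1/0.59 ≈ 1.695.
The tax multiplier is −c × k ≈ −0.881, so ΔY = k × (−c·ΔT) = (−$222.04 billion) / 0.59 ≈ −$376.3 billion.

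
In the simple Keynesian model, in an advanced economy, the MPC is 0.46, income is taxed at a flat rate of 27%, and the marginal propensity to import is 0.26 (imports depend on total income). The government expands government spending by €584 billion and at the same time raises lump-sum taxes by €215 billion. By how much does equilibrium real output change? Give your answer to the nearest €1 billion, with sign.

+€525 billion

Expenditure multiplier = 1/(1 − c(1−t) + m) = 1/(1 − 0.46×0.73 + 0.26) = 1/0.9242 ≈ 1.082.
ΔG contributes k·ΔG = (+€584 billion) / 0.9242 ≈ +€631.9 billion.
ΔT of +€215 billion changes first-round spending by −c·ΔT = −€98.9 billion, contributing k·(−c·ΔT) = (−€98.9 billion) / 0.9242 ≈ −€107 billion.
Net ΔY = k(ΔG − c·ΔT) = (+€485.1 billion) / 0.9242 ≈ +€525 billion.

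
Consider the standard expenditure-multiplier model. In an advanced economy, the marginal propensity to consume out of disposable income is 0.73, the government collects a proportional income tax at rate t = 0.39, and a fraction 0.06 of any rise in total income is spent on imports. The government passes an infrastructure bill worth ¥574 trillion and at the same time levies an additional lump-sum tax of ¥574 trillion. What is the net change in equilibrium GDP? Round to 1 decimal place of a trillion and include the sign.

+¥252.1 trillion

Expenditure multiplier = 1/(1 − c(1−t) + m) = 1/(1 − 0.73×0.61 + 0.06) = 1/0.6147 ≈ 1.627.
ΔG contributes k·ΔG = (+¥574 trillion) / 0.6147 ≈ +¥933.8 trillion.
ΔT of +¥574 trillion changes first-round spending by −c·ΔT = −¥419.02 trillion, contributing k·(−c·ΔT) = (−¥419.02 trillion) / 0.6147 ≈ −¥681.7 trillion.
Net ΔY = k(ΔG − c·ΔT) = (+¥154.98 trillion) / 0.6147 ≈ +¥252.1 trillion.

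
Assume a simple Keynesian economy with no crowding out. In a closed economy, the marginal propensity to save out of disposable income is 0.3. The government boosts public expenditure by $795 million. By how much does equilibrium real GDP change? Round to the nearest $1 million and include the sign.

+$2,650 million

MPC = 1 − MPS = 1 − 0.3 = 0.7.
Government-spending multiplier = 1/(1 − MPC) = 1/(1 − 0.7) = 1/0.3 ≈ 3.333.
ΔY = k × ΔG = (+$795 million) / 0.3 = +$2,650 million.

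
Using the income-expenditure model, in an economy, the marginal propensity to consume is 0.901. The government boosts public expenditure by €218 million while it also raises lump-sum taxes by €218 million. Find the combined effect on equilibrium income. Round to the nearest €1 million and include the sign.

Expenditure multiplier = 1/(1 − MPC) = 1/(1 − 0.901) = 1/0.099 ≈ 10.101.
ΔG contributes k·ΔG = (+€218 million) / 0.099 ≈ +€2,202 million.
ΔT of +€218 million changes first-round spending by −c·ΔT = −€196.418 million, contributing k·(−c·ΔT) = (−€196.418 million) / 0.099 ≈ −€1,984 million.
With ΔG = ΔT and no other leakages, the balanced-budget multiplier is 1, so ΔY = ΔG = +€218 million.

+€218 million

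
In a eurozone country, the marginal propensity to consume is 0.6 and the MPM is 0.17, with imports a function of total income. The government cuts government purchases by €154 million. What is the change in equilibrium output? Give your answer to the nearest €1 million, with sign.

−€270 million

Government-spending multiplier = 1/(1 − c + m) = 1/(1 − 0.6 + 0.17) = 1/0.57 ≈ 1.754.
ΔY = k × ΔG = (−€154 million) / 0.57 ≈ −€270 million.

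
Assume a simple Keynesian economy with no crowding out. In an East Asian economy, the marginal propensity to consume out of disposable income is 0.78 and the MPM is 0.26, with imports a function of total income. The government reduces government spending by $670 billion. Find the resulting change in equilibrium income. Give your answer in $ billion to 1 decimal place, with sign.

Spending multiplier = 1/(1 − c + m) = 1/(1 − 0.78 + 0.26) = 1/0.48 ≈ 2.083.
ΔY = k × ΔG = (−$670 billion) / 0.48 ≈ −$1,395.8 billion.

−$1,395.8 billion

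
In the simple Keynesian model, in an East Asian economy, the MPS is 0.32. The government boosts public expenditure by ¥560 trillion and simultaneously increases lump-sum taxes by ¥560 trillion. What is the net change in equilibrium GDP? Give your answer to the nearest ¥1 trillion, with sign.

+¥560 trillion

MPC = 1 − MPS = 1 − 0.32 = 0.68.
Expenditure multiplier = 1/(1 − MPC) = 1/(1 − 0.68) = 1/0.32 = 3.125.
ΔG contributes k·ΔG = (+¥560 trillion) / 0.32 = +¥1,750 trillion.
ΔT of +¥560 trillion changes first-round spending by −c·ΔT = −¥380.8 trillion, contributing k·(−c·ΔT) = (−¥380.8 trillion) / 0.32 = −¥1,190 trillion.
With ΔG = ΔT and no other leakages, the balanced-budget multiplier is 1, so ΔY = ΔG = +¥560 trillion.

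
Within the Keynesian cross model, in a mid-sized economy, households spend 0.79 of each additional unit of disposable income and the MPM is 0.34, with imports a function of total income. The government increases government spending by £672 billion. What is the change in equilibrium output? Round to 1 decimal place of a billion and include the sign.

+£1,221.8 billion

Expenditure multiplier = 1/(1 − c + m) = 1/(1 − 0.79 + 0.34) = 1/0.55 ≈ 1.818.
ΔY = k × ΔG = (+£672 billion) / 0.55 ≈ +£1,221.8 billion.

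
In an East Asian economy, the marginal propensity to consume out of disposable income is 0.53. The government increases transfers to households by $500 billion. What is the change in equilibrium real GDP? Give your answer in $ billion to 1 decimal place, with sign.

+$563.8 billion

The transfer change shifts disposable income by +$500 billion, so first-round consumption changes by c·ΔTR = 0.53 × (+$500 billion) = +$265 billion.
Expenditure multiplier = 1/(1 − MPC) = 1/(1 − 0.53) = 1/0.47 ≈ 2.128.
The transfer multiplier is c × k ≈ 1.128, so ΔY = k × (c·ΔTR) = (+$265 billion) / 0.47 ≈ +$563.8 billion.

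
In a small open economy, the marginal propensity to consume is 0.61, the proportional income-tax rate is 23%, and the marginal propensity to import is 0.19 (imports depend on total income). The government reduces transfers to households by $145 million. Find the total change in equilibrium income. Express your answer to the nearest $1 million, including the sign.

The transfer change shifts disposable income by −$145 million, so first-round consumption changes by c·ΔTR = 0.61 × (−$145 million) = −$88.45 million.
Expenditure multiplier = 1/(1 − c(1−t) + m) = 1/(1 − 0.61×0.77 + 0.19) = 1/0.7203 ≈ 1.388.
The transfer multiplier is c × k ≈ 0.847, so ΔY = k × (c·ΔTR) = (−$88.45 million) / 0.7203 ≈ −$123 million.

−$123 million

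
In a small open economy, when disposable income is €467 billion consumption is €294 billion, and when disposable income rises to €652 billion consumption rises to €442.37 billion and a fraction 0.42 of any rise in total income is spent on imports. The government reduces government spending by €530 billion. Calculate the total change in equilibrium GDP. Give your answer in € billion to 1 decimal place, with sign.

MPC = ΔC/ΔYd = (442.37 − 294)/(652 − 467) = 148.37/185 = 0.802.
Government-spending multiplier = 1/(1 − c + m) = 1/(1 − 0.802 + 0.42) = 1/0.618 ≈ 1.618.
ΔY = k × ΔG = (−€530 billion) / 0.618 ≈ −€857.6 billion.

−€857.6 billion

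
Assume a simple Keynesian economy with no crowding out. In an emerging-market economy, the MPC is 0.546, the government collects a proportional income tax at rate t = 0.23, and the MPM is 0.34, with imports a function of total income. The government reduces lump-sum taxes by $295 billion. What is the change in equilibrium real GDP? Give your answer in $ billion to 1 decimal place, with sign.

+$175.2 billion

A lump-sum tax change of −$295 billion shifts disposable income by +$295 billion; first-round consumption changes by −c × ΔT = −0.546 × (−$295 billion) = +$161.07 billion.
Expenditure multiplier = 1/(1 − c(1−t) + m) = 1/(1 − 0.546×0.77 + 0.34) = 1/0.91958 ≈ 1.087.
The tax multiplier is −c × k ≈ −0.594, so ΔY = k × (−c·ΔT) = (+$161.07 billion) / 0.91958 ≈ +$175.2 billion.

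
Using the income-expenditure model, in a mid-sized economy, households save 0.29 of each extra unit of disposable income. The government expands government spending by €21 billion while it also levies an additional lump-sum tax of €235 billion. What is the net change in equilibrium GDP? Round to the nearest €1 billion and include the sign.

−€503 billion

MPC = 1 − MPS = 1 − 0.29 = 0.71.
Expenditure multiplier = 1/(1 − MPC) = 1/(1 − 0.71) = 1/0.29 ≈ 3.448.
ΔG contributes k·ΔG = (+€21 billion) / 0.29 ≈ +€72.4 billion.
ΔT of +€235 billion changes first-round spending by −c·ΔT = −€166.85 billion, contributing k·(−c·ΔT) = (−€166.85 billion) / 0.29 ≈ −€575.3 billion.
Net ΔY = k(ΔG − c·ΔT) = (−€145.85 billion) / 0.29 ≈ −€503 billion.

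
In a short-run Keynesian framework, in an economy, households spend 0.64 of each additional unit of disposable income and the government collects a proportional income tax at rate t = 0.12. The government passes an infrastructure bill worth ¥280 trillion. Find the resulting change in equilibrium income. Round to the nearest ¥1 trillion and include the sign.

+¥641 trillion

Expenditure multiplier = 1/(1 − c(1−t)) = 1/(1 − 0.64×0.88) = 1/0.4368 ≈ 2.289.
ΔY = k × ΔG = (+¥280 trillion) / 0.4368 ≈ +¥641 trillion.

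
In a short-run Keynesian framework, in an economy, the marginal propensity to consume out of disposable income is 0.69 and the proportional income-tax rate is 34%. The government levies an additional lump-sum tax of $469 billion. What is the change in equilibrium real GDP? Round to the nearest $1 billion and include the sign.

A lump-sum tax change of +$469 billion shifts disposable income by −$469 billion; first-round consumption changes by −c × ΔT = −0.69 × (+$469 billion) = −$323.61 billion.
Expenditure multiplier = 1/(1 − c(1−t)) = 1/(1 − 0.69×0.66) = 1/0.5446 ≈ 1.836.
The tax multiplier is −c × k ≈ −1.267, so ΔY = k × (−c·ΔT) = (−$323.61 billion) / 0.5446 ≈ −$594 billion.

−$594 billion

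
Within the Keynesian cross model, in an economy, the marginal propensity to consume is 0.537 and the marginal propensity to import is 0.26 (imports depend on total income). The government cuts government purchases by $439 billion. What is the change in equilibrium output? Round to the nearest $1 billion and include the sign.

−$607 billion

Expenditure multiplier = 1/(1 − c + m) = 1/(1 − 0.537 + 0.26) = 1/0.723 ≈ 1.383.
ΔY = k × ΔG = (−$439 billion) / 0.723 ≈ −$607 billion.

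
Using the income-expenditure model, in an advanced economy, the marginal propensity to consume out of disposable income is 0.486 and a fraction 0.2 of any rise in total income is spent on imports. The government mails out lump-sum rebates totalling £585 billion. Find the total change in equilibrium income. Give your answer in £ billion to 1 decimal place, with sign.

A lump-sum tax change of −£585 billion shifts disposable income by +£585 billion; first-round consumption changes by −c × ΔT = −0.486 × (−£585 billion) = +£284.31 billion.
Expenditure multiplier = 1/(1 − c + m) = 1/(1 − 0.486 + 0.2) = 1/0.714 ≈ 1.401.
The tax multiplier is −c × k ≈ −0.681, so ΔY = k × (−c·ΔT) = (+£284.31 billion) / 0.714 ≈ +£398.2 billion.

+£398.2 billion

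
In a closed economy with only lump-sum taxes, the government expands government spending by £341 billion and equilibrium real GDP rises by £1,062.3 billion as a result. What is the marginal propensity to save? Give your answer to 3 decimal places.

Implied spending multiplier k = ΔY/ΔG = 1,062.3/341 ≈ 3.1152.
Since k = 1/(1 − MPC), MPC = 1 − 1/k = 1 − ΔG/ΔY = 1 − 341/1,062.3 ≈ 0.679.
MPS = 1 − MPC = 0.321.

0.321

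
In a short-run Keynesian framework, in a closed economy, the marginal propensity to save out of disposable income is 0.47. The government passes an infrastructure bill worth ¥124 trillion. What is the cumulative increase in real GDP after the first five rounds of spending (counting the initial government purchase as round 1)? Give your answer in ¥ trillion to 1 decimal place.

MPC = 1 − MPS = 1 − 0.47 = 0.53.
Round 1 adds ΔG = ¥124 trillion; each later round is MPC = 0.53 times the previous.
After 5 rounds: 124 + 65.72 + 34.8316 + 18.460748 + 9.78419644 = ΔG·(1 − c^5)/(1 − c) = 124 × (1 − 0.0418195493)/0.47 ≈ ¥252.8 trillion.

¥252.8 trillion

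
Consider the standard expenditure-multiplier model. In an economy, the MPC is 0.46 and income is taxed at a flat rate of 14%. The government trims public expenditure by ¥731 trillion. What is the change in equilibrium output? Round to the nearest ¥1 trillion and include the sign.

Spending multiplier = 1/(1 − c(1−t)) = 1/(1 − 0.46×0.86) = 1/0.6044 ≈ 1.655.
ΔY = k × ΔG = (−¥731 trillion) / 0.6044 ≈ −¥1,209 trillion.

−¥1,209 trillion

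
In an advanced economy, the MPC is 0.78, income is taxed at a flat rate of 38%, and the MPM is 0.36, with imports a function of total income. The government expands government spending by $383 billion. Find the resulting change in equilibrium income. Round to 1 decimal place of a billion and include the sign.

+$437.0 billion

Government-spending multiplier = 1/(1 − c(1−t) + m) = 1/(1 − 0.78×0.62 + 0.36) = 1/0.8764 ≈ 1.141.
ΔY = k × ΔG = (+$383 billion) / 0.8764 ≈ +$437 billion.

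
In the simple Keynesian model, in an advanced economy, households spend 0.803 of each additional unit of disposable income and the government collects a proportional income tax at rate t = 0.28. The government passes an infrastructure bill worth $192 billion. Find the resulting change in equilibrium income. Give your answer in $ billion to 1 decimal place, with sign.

+$455.1 billion

Spending multiplier = 1/(1 − c(1−t)) = 1/(1 − 0.803×0.72) = 1/0.42184 ≈ 2.371.
ΔY = k × ΔG = (+$192 billion) / 0.42184 ≈ +$455.1 billion.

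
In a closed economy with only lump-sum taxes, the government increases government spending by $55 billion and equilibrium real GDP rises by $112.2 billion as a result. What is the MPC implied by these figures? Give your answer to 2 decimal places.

Implied spending multiplier k = ΔY/ΔG = 112.2/55 = 2.04.
Since k = 1/(1 − MPC), MPC = 1 − 1/k = 1 − ΔG/ΔY = 1 − 55/112.2 ≈ 0.51.

0.51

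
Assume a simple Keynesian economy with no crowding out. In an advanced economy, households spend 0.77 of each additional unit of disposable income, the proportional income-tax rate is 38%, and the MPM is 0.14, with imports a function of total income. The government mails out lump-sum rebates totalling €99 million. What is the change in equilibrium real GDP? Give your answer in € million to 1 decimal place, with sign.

A lump-sum tax change of −€99 million shifts disposable income by +€99 million; first-round consumption changes by −c × ΔT = −0.77 × (−€99 million) = +€76.23 million.
Expenditure multiplier = 1/(1 − c(1−t) + m) = 1/(1 − 0.77×0.62 + 0.14) = 1/0.6626 ≈ 1.509.
The tax multiplier is −c × k ≈ −1.162, so ΔY = k × (−c·ΔT) = (+€76.23 million) / 0.6626 ≈ +€115 million.

+€115.0 million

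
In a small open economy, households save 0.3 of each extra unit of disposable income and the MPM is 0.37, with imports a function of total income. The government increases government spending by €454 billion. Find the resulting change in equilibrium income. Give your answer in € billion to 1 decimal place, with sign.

+€677.6 billion

MPC = 1 − MPS = 1 − 0.3 = 0.7.
Expenditure multiplier = 1/(1 − c + m) = 1/(1 − 0.7 + 0.37) = 1/0.67 ≈ 1.493.
ΔY = k × ΔG = (+€454 billion) / 0.67 ≈ +€677.6 billion.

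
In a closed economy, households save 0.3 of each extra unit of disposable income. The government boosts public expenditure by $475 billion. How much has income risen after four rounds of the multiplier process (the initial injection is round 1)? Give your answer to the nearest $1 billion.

MPC = 1 − MPS = 1 − 0.3 = 0.7.
Round 1 adds ΔG = $475 billion; each later round is MPC = 0.7 times the previous.
After 4 rounds: 475 + 332.5 + 232.75 + 162.925 = ΔG·(1 − c^4)/(1 − c) = 475 × (1 − 0.2401)/0.3 ≈ $1,203 billion.

$1,203 billion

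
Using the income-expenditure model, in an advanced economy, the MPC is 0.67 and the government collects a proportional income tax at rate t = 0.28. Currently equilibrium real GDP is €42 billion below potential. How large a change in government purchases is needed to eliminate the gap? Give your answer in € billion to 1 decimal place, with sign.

Spending multiplier = 1/(1 − c(1−t)) = 1/(1 − 0.67×0.72) = 1/0.5176 ≈ 1.932.
Need ΔY = +€42 billion, so ΔG = ΔY/k = (+€42 billion) × 0.5176 ≈ +€21.7 billion.
The government should increase government purchases by €21.7 billion.

+€21.7 billion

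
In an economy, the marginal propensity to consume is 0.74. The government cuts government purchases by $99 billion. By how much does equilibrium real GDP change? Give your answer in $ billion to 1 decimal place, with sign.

−$380.8 billion

Government-spending multiplier = 1/(1 − MPC) = 1/(1 − 0.74) = 1/0.26 ≈ 3.846.
ΔY = k × ΔG = (−$99 billion) / 0.26 ≈ −$380.8 billion.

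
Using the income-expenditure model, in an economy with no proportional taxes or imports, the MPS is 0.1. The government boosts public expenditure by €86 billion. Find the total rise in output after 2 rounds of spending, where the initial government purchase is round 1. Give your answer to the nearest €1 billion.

MPC = 1 − MPS = 1 − 0.1 = 0.9.
Round 1 adds ΔG = €86 billion; each later round is MPC = 0.9 times the previous.
After 2 rounds: 86 + 77.4 = ΔG·(1 − c^2)/(1 − c) = 86 × (1 − 0.81)/0.1 ≈ €163 billion.

€163 billion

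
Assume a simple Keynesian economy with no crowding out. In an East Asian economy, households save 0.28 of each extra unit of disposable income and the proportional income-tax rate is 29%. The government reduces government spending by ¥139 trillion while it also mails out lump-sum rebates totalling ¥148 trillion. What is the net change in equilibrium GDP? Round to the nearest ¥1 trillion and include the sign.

MPC = 1 − MPS = 1 − 0.28 = 0.72.
Expenditure multiplier = 1/(1 − c(1−t)) = 1/(1 − 0.72×0.71) = 1/0.4888 ≈ 2.046.
ΔG contributes k·ΔG = (−¥139 trillion) / 0.4888 ≈ −¥284.4 trillion.
ΔT of −¥148 trillion changes first-round spending by −c·ΔT = +¥106.56 trillion, contributing k·(−c·ΔT) = (+¥106.56 trillion) / 0.4888 ≈ +¥218 trillion.
Net ΔY = k(ΔG − c·ΔT) = (−¥32.44 trillion) / 0.4888 ≈ −¥66 trillion.

−¥66 trillion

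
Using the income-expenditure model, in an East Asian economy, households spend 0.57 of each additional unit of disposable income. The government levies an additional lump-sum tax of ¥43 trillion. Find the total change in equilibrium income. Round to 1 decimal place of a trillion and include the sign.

A lump-sum tax change of +¥43 trillion shifts disposable income by −¥43 trillion; first-round consumption changes by −c × ΔT = −0.57 × (+¥43 trillion) = −¥24.51 trillion.
Expenditure multiplier = 1/(1 − MPC) = 1/(1 − 0.57) = 1/0.43 ≈ 2.326.
The tax multiplier is −c × k ≈ −1.326, so ΔY = k × (−c·ΔT) = (−¥24.51 trillion) / 0.43 = −¥57 trillion.

−¥57.0 trillion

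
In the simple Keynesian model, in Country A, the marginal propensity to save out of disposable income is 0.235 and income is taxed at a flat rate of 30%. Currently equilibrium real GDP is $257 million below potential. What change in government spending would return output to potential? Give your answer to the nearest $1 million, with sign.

+$119 million

MPC = 1 − MPS = 1 − 0.235 = 0.765.
Spending multiplier = 1/(1 − c(1−t)) = 1/(1 − 0.765×0.7) = 1/0.4645 ≈ 2.153.
Need ΔY = +$257 million, so ΔG = ΔY/k = (+$257 million) × 0.4645 ≈ +$119 million.
The government should increase government spending by $119 million.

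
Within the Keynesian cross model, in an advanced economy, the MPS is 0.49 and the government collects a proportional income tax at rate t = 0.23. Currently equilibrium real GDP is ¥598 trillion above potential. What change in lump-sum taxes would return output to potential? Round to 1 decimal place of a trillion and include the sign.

+¥712.1 trillion

MPC = 1 − MPS = 1 − 0.49 = 0.51.
Spending multiplier = 1/(1 − c(1−t)) = 1/(1 − 0.51×0.77) = 1/0.6073 ≈ 1.647.
Tax multiplier = −c·k = −0.51/0.6073 ≈ −0.84. Need ΔY = −¥598 trillion, so ΔT = ΔY/(−c·k) = −(−¥598 trillion) × 0.6073 / 0.51 ≈ +¥712.1 trillion.
The government should raise lump-sum taxes by ¥712.1 trillion.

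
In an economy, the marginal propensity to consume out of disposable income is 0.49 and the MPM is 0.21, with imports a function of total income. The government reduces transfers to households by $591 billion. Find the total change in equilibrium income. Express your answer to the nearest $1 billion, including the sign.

The transfer change shifts disposable income by −$591 billion, so first-round consumption changes by c·ΔTR = 0.49 × (−$591 billion) = −$289.59 billion.
Expenditure multiplier = 1/(1 − c + m) = 1/(1 − 0.49 + 0.21) = 1/0.72 ≈ 1.389.
The transfer multiplier is c × k ≈ 0.681, so ΔY = k × (c·ΔTR) = (−$289.59 billion) / 0.72 ≈ −$402 billion.

−$402 billion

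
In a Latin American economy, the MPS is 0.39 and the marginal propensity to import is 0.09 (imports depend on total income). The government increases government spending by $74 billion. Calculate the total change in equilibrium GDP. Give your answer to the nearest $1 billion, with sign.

MPC = 1 − MPS = 1 − 0.39 = 0.61.
Expenditure multiplier = 1/(1 − c + m) = 1/(1 − 0.61 + 0.09) = 1/0.48 ≈ 2.083.
ΔY = k × ΔG = (+$74 billion) / 0.48 ≈ +$154 billion.

+$154 billion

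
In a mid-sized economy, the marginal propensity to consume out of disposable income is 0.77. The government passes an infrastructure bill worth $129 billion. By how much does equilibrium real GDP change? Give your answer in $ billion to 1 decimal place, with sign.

Government-spending multiplier = 1/(1 − MPC) = 1/(1 − 0.77) = 1/0.23 ≈ 4.348.
ΔY = k × ΔG = (+$129 billion) / 0.23 ≈ +$560.9 billion.

+$560.9 billion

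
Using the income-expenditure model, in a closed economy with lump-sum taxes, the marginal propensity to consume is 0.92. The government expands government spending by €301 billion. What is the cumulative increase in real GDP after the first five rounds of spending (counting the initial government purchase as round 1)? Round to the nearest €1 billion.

Round 1 adds ΔG = €301 billion; each later round is MPC = 0.92 times the previous.
After 5 rounds: 301 + 276.92 + 254.7664 + 234.385088 + 215.63428096 = ΔG·(1 − c^5)/(1 − c) = 301 × (1 − 0.6590815232)/0.08 ≈ €1,283 billion.

€1,283 billion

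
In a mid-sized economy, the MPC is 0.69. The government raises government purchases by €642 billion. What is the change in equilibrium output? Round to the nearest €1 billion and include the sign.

+€2,071 billion

Spending multiplier = 1/(1 − MPC) = 1/(1 − 0.69) = 1/0.31 ≈ 3.226.
ΔY = k × ΔG = (+€642 billion) / 0.31 ≈ +€2,071 billion.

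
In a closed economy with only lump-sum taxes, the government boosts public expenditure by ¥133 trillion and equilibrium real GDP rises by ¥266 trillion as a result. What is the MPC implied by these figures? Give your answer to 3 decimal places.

0.500

Implied spending multiplier k = ΔY/ΔG = 266/133 = 2.
Since k = 1/(1 − MPC), MPC = 1 − 1/k = 1 − ΔG/ΔY = 1 − 133/266 = 0.500.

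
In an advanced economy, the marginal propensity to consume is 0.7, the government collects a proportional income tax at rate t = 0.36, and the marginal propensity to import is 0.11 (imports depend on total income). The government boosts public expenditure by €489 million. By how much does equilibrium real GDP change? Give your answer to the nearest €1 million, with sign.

+€739 million

Spending multiplier = 1/(1 − c(1−t) + m) = 1/(1 − 0.7×0.64 + 0.11) = 1/0.662 ≈ 1.511.
ΔY = k × ΔG = (+€489 million) / 0.662 ≈ +€739 million.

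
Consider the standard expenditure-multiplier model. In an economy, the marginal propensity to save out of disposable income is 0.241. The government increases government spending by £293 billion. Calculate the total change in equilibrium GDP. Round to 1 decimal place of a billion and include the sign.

MPC = 1 − MPS = 1 − 0.241 = 0.759.
Expenditure multiplier = 1/(1 − MPC) = 1/(1 − 0.759) = 1/0.241 ≈ 4.149.
ΔY = k × ΔG = (+£293 billion) / 0.241 ≈ +£1,215.8 billion.

+£1,215.8 billion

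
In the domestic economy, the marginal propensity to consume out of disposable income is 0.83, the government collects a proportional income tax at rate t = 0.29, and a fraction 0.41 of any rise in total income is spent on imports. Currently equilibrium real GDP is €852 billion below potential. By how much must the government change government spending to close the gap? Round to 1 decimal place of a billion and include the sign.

Spending multiplier = 1/(1 − c(1−t) + m) = 1/(1 − 0.83×0.71 + 0.41) = 1/0.8207 ≈ 1.218.
Need ΔY = +€852 billion, so ΔG = ΔY/k = (+€852 billion) × 0.8207 ≈ +€699.2 billion.
The government should increase government spending by €699.2 billion.

+€699.2 billion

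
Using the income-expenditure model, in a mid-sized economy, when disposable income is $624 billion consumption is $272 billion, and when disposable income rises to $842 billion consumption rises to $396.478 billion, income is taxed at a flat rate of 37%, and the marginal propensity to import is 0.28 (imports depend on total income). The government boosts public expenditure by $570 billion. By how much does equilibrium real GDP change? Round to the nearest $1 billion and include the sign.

+$619 billion

MPC = ΔC/ΔYd = (396.478 − 272)/(842 − 624) = 124.478/218 = 0.571.
Expenditure multiplier = 1/(1 − c(1−t) + m) = 1/(1 − 0.571×0.63 + 0.28) = 1/0.92027 ≈ 1.087.
ΔY = k × ΔG = (+$570 billion) / 0.92027 ≈ +$619 billion.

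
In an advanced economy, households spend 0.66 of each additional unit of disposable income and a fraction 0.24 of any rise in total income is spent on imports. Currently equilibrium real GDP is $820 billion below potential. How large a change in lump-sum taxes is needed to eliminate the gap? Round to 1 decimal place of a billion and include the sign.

Spending multiplier = 1/(1 − c + m) = 1/(1 − 0.66 + 0.24) = 1/0.58 ≈ 1.724.
Tax multiplier = −c·k = −0.66/0.58 ≈ −1.138. Need ΔY = +$820 billion, so ΔT = ΔY/(−c·k) = −(+$820 billion) × 0.58 / 0.66 ≈ −$720.6 billion.
The government should cut lump-sum taxes by $720.6 billion.

−$720.6 billion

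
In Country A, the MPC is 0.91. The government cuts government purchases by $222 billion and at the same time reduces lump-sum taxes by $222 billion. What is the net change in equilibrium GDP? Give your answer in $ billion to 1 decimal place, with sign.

−$222.0 billion

Expenditure multiplier = 1/(1 − MPC) = 1/(1 − 0.91) = 1/0.09 ≈ 11.111.
ΔG contributes k·ΔG = (−$222 billion) / 0.09 ≈ −$2,466.7 billion.
ΔT of −$222 billion changes first-round spending by −c·ΔT = +$202.02 billion, contributing k·(−c·ΔT) = (+$202.02 billion) / 0.09 ≈ +$2,244.7 billion.
With ΔG = ΔT and no other leakages, the balanced-budget multiplier is 1, so ΔY = ΔG = −$222 billion.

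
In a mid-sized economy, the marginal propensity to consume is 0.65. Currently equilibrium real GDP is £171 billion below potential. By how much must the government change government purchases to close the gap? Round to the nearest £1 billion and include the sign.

+£60 billion

Spending multiplier = 1/(1 − MPC) = 1/(1 − 0.65) = 1/0.35 ≈ 2.857.
Need ΔY = +£171 billion, so ΔG = ΔY/k = (+£171 billion) × 0.35 ≈ +£60 billion.
The government should increase government purchases by £60 billion.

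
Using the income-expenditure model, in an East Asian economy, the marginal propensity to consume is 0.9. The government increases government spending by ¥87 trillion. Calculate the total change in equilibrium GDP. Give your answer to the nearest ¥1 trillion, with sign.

+¥870 trillion

Government-spending multiplier = 1/(1 − MPC) = 1/(1 − 0.9) = 1/0.1 = 10.
ΔY = k × ΔG = (+¥87 trillion) / 0.1 = +¥870 trillion.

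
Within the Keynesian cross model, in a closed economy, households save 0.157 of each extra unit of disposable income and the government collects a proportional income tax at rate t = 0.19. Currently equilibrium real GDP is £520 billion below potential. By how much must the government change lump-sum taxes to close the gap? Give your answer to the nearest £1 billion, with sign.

MPC = 1 − MPS = 1 − 0.157 = 0.843.
Spending multiplier = 1/(1 − c(1−t)) = 1/(1 − 0.843×0.81) = 1/0.31717 ≈ 3.153.
Tax multiplier = −c·k = −0.843/0.31717 ≈ −2.658. Need ΔY = +£520 billion, so ΔT = ΔY/(−c·k) = −(+£520 billion) × 0.31717 / 0.843 ≈ −£196 billion.
The government should cut lump-sum taxes by £196 billion.

−£196 billion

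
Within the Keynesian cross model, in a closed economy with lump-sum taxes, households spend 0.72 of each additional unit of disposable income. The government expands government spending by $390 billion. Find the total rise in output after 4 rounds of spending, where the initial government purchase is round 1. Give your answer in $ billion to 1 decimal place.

$1,018.5 billion

Round 1 adds ΔG = $390 billion; each later round is MPC = 0.72 times the previous.
After 4 rounds: 390 + 280.8 + 202.176 + 145.56672 = ΔG·(1 − c^4)/(1 − c) = 390 × (1 − 0.26873856)/0.28 ≈ $1,018.5 billion.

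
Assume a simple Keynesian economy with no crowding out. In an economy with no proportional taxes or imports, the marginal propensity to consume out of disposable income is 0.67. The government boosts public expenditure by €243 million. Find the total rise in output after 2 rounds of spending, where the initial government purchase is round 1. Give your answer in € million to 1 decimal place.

€405.8 million

Round 1 adds ΔG = €243 million; each later round is MPC = 0.67 times the previous.
After 2 rounds: 243 + 162.81 = ΔG·(1 − c^2)/(1 − c) = 243 × (1 − 0.4489)/0.33 ≈ €405.8 million.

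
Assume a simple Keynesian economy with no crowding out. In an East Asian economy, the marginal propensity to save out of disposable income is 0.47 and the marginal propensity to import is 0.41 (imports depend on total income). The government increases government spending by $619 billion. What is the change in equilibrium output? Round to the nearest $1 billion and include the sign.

MPC = 1 − MPS = 1 − 0.47 = 0.53.
Expenditure multiplier = 1/(1 − c + m) = 1/(1 − 0.53 + 0.41) = 1/0.88 ≈ 1.136.
ΔY = k × ΔG = (+$619 billion) / 0.88 ≈ +$703 billion.

+$703 billion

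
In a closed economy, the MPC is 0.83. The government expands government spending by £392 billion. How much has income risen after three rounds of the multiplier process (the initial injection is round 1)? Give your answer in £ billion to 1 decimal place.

£987.4 billion

Round 1 adds ΔG = £392 billion; each later round is MPC = 0.83 times the previous.
After 3 rounds: 392 + 325.36 + 270.0488 = ΔG·(1 − c^3)/(1 − c) = 392 × (1 − 0.571787)/0.17 ≈ £987.4 billion.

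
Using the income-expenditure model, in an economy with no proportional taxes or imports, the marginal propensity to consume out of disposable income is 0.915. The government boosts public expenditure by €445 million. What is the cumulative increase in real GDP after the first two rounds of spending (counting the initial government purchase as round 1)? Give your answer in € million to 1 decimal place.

€852.2 million

Round 1 adds ΔG = €445 million; each later round is MPC = 0.915 times the previous.
After 2 rounds: 445 + 407.175 = ΔG·(1 − c^2)/(1 − c) = 445 × (1 − 0.837225)/0.085 ≈ €852.2 million.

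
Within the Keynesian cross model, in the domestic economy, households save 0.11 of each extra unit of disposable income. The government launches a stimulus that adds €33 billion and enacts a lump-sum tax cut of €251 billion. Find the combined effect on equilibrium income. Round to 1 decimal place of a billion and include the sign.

+€2,330.8 billion

MPC = 1 − MPS = 1 − 0.11 = 0.89.
Expenditure multiplier = 1/(1 − MPC) = 1/(1 − 0.89) = 1/0.11 ≈ 9.091.
ΔG contributes k·ΔG = (+€33 billion) / 0.11 = +€300 billion.
ΔT of −€251 billion changes first-round spending by −c·ΔT = +€223.39 billion, contributing k·(−c·ΔT) = (+€223.39 billion) / 0.11 ≈ +€2,030.8 billion.
Net ΔY = k(ΔG − c·ΔT) = (+€256.39 billion) / 0.11 ≈ +€2,330.8 billion.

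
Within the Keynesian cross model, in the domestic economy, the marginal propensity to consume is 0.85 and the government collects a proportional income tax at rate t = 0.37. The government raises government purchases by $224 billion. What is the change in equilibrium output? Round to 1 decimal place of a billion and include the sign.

Government-spending multiplier = 1/(1 − c(1−t)) = 1/(1 − 0.85×0.63) = 1/0.4645 ≈ 2.153.
ΔY = k × ΔG = (+$224 billion) / 0.4645 ≈ +$482.2 billion.

+$482.2 billion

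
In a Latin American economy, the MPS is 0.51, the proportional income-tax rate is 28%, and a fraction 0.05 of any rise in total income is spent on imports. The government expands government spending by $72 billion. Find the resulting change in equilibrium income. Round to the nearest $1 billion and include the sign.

+$103 billion

MPC = 1 − MPS = 1 − 0.51 = 0.49.
Spending multiplier = 1/(1 − c(1−t) + m) = 1/(1 − 0.49×0.72 + 0.05) = 1/0.6972 ≈ 1.434.
ΔY = k × ΔG = (+$72 billion) / 0.6972 ≈ +$103 billion.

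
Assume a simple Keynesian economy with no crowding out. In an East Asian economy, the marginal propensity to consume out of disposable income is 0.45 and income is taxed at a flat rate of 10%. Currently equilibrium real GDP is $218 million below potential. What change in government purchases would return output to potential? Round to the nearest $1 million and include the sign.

+$130 million

Spending multiplier = 1/(1 − c(1−t)) = 1/(1 − 0.45×0.9) = 1/0.595 ≈ 1.681.
Need ΔY = +$218 million, so ΔG = ΔY/k = (+$218 million) × 0.595 ≈ +$130 million.
The government should increase government purchases by $130 million.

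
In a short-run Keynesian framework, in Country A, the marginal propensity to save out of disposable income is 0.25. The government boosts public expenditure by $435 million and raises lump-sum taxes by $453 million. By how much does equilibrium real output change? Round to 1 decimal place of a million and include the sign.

+$381.0 million

MPC = 1 − MPS = 1 − 0.25 = 0.75.
Expenditure multiplier = 1/(1 − MPC) = 1/(1 − 0.75) = 1/0.25 = 4.
ΔG contributes k·ΔG = (+$435 million) / 0.25 = +$1,740 million.
ΔT of +$453 million changes first-round spending by −c·ΔT = −$339.75 million, contributing k·(−c·ΔT) = (−$339.75 million) / 0.25 = −$1,359 million.
Net ΔY = k(ΔG − c·ΔT) = (+$95.25 million) / 0.25 = +$381 million.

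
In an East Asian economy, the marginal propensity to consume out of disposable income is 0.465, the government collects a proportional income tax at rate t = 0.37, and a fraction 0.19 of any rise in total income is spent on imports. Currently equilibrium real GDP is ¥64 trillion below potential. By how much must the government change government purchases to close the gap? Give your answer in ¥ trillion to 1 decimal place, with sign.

+¥57.4 trillion

Spending multiplier = 1/(1 − c(1−t) + m) = 1/(1 − 0.465×0.63 + 0.19) = 1/0.89705 ≈ 1.115.
Need ΔY = +¥64 trillion, so ΔG = ΔY/k = (+¥64 trillion) × 0.89705 ≈ +¥57.4 trillion.
The government should increase government purchases by ¥57.4 trillion.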